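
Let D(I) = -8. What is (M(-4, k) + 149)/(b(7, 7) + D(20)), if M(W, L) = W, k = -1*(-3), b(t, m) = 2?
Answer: -145/6 ≈ -24.167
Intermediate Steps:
k = 3
(M(-4, k) + 149)/(b(7, 7) + D(20)) = (-4 + 149)/(2 - 8) = 145/(-6) = 145*(-⅙) = -145/6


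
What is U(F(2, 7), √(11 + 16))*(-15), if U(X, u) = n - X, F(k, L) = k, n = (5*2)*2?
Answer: -270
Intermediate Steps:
n = 20 (n = 10*2 = 20)
U(X, u) = 20 - X
U(F(2, 7), √(11 + 16))*(-15) = (20 - 1*2)*(-15) = (20 - 2)*(-15) = 18*(-15) = -270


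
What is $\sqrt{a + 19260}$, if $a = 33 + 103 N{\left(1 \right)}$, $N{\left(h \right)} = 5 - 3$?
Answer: $\sqrt{19499} \approx 139.64$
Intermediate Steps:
$N{\left(h \right)} = 2$ ($N{\left(h \right)} = 5 - 3 = 2$)
$a = 239$ ($a = 33 + 103 \cdot 2 = 33 + 206 = 239$)
$\sqrt{a + 19260} = \sqrt{239 + 19260} = \sqrt{19499}$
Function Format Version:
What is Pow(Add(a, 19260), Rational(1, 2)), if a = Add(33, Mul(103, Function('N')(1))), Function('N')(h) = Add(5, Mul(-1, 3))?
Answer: Pow(19499, Rational(1, 2)) ≈ 139.64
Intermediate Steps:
Function('N')(h) = 2 (Function('N')(h) = Add(5, -3) = 2)
a = 239 (a = Add(33, Mul(103, 2)) = Add(33, 206) = 239)
Pow(Add(a, 19260), Rational(1, 2)) = Pow(Add(239, 19260), Rational(1, 2)) = Pow(19499, Rational(1, 2))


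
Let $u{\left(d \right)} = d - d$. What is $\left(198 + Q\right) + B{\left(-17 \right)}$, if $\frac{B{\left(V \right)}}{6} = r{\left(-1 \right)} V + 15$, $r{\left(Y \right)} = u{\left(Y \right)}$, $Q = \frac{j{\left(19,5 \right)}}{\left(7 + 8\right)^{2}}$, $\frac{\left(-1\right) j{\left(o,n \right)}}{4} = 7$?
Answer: $\frac{64772}{225} \approx 287.88$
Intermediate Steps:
$j{\left(o,n \right)} = -28$ ($j{\left(o,n \right)} = \left(-4\right) 7 = -28$)
$u{\left(d \right)} = 0$
$Q = - \frac{28}{225}$ ($Q = - \frac{28}{\left(7 + 8\right)^{2}} = - \frac{28}{15^{2}} = - \frac{28}{225} \approx -0.12444$)
$r{\left(Y \right)} = 0$
$B{\left(V \right)} = 90$ ($B{\left(V \right)} = 6 \left(0 V + 15\right) = 6 \left(0 + 15\right) = 6 \cdot 15 = 90$)
$\left(198 + Q\right) + B{\left(-17 \right)} = \left(198 - \frac{28}{225}\right) + 90 = \frac{44522}{225} + 90 = \frac{64772}{225}$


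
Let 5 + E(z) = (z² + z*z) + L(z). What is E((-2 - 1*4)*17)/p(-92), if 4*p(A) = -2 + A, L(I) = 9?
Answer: -41624/47 ≈ -885.62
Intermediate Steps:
p(A) = -½ + A/4 (p(A) = (-2 + A)/4 = -½ + A/4)
E(z) = 4 + 2*z² (E(z) = -5 + ((z² + z*z) + 9) = -5 + ((z² + z²) + 9) = -5 + (2*z² + 9) = -5 + (9 + 2*z²) = 4 + 2*z²)
E((-2 - 1*4)*17)/p(-92) = (4 + 2*((-2 - 1*4)*17)²)/(-½ + (¼)*(-92)) = (4 + 2*((-2 - 4)*17)²)/(-½ - 23) = (4 + 2*(-6*17)²)/(-47/2) = (4 + 2*(-102)²)*(-2/47) = (4 + 2*10404)*(-2/47) = (4 + 20808)*(-2/47) = 20812*(-2/47) = -41624/47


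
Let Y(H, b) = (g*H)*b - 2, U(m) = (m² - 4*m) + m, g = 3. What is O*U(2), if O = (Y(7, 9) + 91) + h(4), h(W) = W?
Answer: -564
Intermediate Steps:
U(m) = m² - 3*m
Y(H, b) = -2 + 3*H*b (Y(H, b) = (3*H)*b - 2 = 3*H*b - 2 = -2 + 3*H*b)
O = 282 (O = ((-2 + 3*7*9) + 91) + 4 = ((-2 + 189) + 91) + 4 = (187 + 91) + 4 = 278 + 4 = 282)
O*U(2) = 282*(2*(-3 + 2)) = 282*(2*(-1)) = 282*(-2) = -564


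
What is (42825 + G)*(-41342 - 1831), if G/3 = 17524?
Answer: -4118574681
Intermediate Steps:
G = 52572 (G = 3*17524 = 52572)
(42825 + G)*(-41342 - 1831) = (42825 + 52572)*(-41342 - 1831) = 95397*(-43173) = -4118574681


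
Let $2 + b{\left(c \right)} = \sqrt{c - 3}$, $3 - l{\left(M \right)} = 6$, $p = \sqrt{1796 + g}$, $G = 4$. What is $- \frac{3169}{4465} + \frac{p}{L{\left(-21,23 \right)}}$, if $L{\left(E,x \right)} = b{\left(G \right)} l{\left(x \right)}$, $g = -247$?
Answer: $- \frac{3169}{4465} + \frac{\sqrt{1549}}{3} \approx 12.409$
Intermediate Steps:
$p = \sqrt{1549}$ ($p = \sqrt{1796 - 247} = \sqrt{1549} \approx 39.357$)
$l{\left(M \right)} = -3$ ($l{\left(M \right)} = 3 - 6 = -3$)
$b{\left(c \right)} = -2 + \sqrt{-3 + c}$ ($b{\left(c \right)} = -2 + \sqrt{c - 3} = -2 + \sqrt{-3 + c}$)
$L{\left(E,x \right)} = 3$ ($L{\left(E,x \right)} = \left(-2 + \sqrt{-3 + 4}\right) \left(-3\right) = \left(-2 + \sqrt{1}\right) \left(-3\right) = \left(-2 + 1\right) \left(-3\right) = \left(-1\right) \left(-3\right) = 3$)
$- \frac{3169}{4465} + \frac{p}{L{\left(-21,23 \right)}} = - \frac{3169}{4465} + \frac{\sqrt{1549}}{3}$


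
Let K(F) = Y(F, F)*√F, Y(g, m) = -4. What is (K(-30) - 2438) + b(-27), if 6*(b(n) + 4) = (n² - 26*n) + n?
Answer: -2208 - 4*I*√30 ≈ -2208.0 - 21.909*I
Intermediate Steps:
b(n) = -4 - 25*n/6 + n²/6 (b(n) = -4 + ((n² - 26*n) + n)/6 = -4 + (n² - 25*n)/6 = -4 + (-25*n/6 + n²/6) = -4 - 25*n/6 + n²/6)
K(F) = -4*√F
(K(-30) - 2438) + b(-27) = (-4*I*√30 - 2438) + (-4 - 25/6*(-27) + (⅙)*(-27)²) = (-4*I*√30 - 2438) + (-4 + 225/2 + (⅙)*729) = (-4*I*√30 - 2438) + (-4 + 225/2 + 243/2) = (-2438 - 4*I*√30) + 230 = -2208 - 4*I*√30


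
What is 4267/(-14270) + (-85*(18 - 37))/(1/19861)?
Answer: 457717594783/14270 ≈ 3.2076e+7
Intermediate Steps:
4267/(-14270) + (-85*(18 - 37))/(1/19861) = 4267*(-1/14270) + (-85*(-19))/(1/19861) = -4267/14270 + 1615*19861 = -4267/14270 + 32075515 = 457717594783/14270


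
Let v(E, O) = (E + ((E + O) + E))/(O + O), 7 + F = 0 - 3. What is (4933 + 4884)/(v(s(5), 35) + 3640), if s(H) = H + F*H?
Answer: 68719/25470 ≈ 2.6980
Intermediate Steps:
F = -10 (F = -7 + (0 - 3) = -7 - 3 = -10)
s(H) = -9*H (s(H) = H - 10*H = -9*H)
v(E, O) = (O + 3*E)/(2*O) (v(E, O) = (E + (O + 2*E))/((2*O)) = (O + 3*E)*(1/(2*O)) = (O + 3*E)/(2*O))
(4933 + 4884)/(v(s(5), 35) + 3640) = (4933 + 4884)/((½)*(35 + 3*(-9*5))/35 + 3640) = 9817/((½)*(1/35)*(35 + 3*(-45)) + 3640) = 9817/((½)*(1/35)*(35 - 135) + 3640) = 9817/((½)*(1/35)*(-100) + 3640) = 9817/(-10/7 + 3640) = 9817/(25470/7) = 9817*(7/25470) = 68719/25470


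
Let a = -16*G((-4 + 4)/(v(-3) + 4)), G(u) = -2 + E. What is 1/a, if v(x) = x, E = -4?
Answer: 1/96 ≈ 0.010417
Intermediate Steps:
G(u) = -6 (G(u) = -2 - 4 = -6)
a = 96 (a = -16*(-6) = 96)
1/a = 1/96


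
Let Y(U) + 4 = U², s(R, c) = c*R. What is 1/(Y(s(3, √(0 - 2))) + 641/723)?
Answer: -723/15265 ≈ -0.047363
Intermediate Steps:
s(R, c) = R*c
Y(U) = -4 + U²
1/(Y(s(3, √(0 - 2))) + 641/723) = 1/((-4 + (3*√(0 - 2))²) + 641/723) = 1/((-4 + (3*√(-2))²) + 641*(1/723)) = 1/((-4 + (3*(I*√2))²) + 641/723) = 1/((-4 + (3*I*√2)²) + 641/723) = 1/((-4 - 18) + 641/723) = 1/(-22 + 641/723) = 1/(-15265/723) = -723/15265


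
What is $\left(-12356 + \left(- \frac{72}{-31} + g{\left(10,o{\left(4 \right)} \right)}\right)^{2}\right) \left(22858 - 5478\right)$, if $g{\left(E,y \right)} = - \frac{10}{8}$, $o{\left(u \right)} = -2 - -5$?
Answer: $- \frac{825411685615}{3844} \approx -2.1473 \cdot 10^{8}$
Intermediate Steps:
$o{\left(u \right)} = 3$ ($o{\left(u \right)} = -2 + 5 = 3$)
$g{\left(E,y \right)} = - \frac{5}{4}$ ($g{\left(E,y \right)} = \left(-10\right) \frac{1}{8} = - \frac{5}{4}$)
$\left(-12356 + \left(- \frac{72}{-31} + g{\left(10,o{\left(4 \right)} \right)}\right)^{2}\right) \left(22858 - 5478\right) = \left(-12356 + \left(- \frac{72}{-31} - \frac{5}{4}\right)^{2}\right) \left(22858 - 5478\right) = \left(-12356 + \left(\left(-72\right) \left(- \frac{1}{31}\right) - \frac{5}{4}\right)^{2}\right) 17380 = \left(-12356 + \left(\frac{72}{31} - \frac{5}{4}\right)^{2}\right) 17380 = \left(-12356 + \left(\frac{133}{124}\right)^{2}\right) 17380 = \left(-12356 + \frac{17689}{15376}\right) 17380 = \left(- \frac{189968167}{15376}\right) 17380 = - \frac{825411685615}{3844}$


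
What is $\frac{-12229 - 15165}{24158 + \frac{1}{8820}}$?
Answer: $- \frac{241615080}{213073561} \approx -1.134$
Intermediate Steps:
$\frac{-12229 - 15165}{24158 + \frac{1}{8820}} = - \frac{27394}{24158 + \frac{1}{8820}} = - \frac{27394}{\frac{213073561}{8820}} = \left(-27394\right) \frac{8820}{213073561} = - \frac{241615080}{213073561}$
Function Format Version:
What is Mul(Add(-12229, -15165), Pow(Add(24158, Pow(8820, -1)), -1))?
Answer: Rational(-241615080, 213073561) ≈ -1.1340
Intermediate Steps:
Mul(Add(-12229, -15165), Pow(Add(24158, Pow(8820, -1)), -1)) = Mul(-27394, Pow(Add(24158, Rational(1, 8820)), -1)) = Mul(-27394, Pow(Rational(213073561, 8820), -1)) = Mul(-27394, Rational(8820, 213073561)) = Rational(-241615080, 213073561)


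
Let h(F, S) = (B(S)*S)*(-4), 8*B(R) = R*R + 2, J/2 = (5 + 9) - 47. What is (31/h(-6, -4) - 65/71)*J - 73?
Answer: -29569/426 ≈ -69.411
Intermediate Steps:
J = -66 (J = 2*((5 + 9) - 47) = 2*(14 - 47) = 2*(-33) = -66)
B(R) = ¼ + R²/8 (B(R) = (R*R + 2)/8 = (R² + 2)/8 = (2 + R²)/8 = ¼ + R²/8)
h(F, S) = -4*S*(¼ + S²/8) (h(F, S) = ((¼ + S²/8)*S)*(-4) = (S*(¼ + S²/8))*(-4) = -4*S*(¼ + S²/8))
(31/h(-6, -4) - 65/71)*J - 73 = (31/(-1*(-4) - ½*(-4)³) - 65/71)*(-66) - 73 = (31/(4 - ½*(-64)) - 65*1/71)*(-66) - 73 = (31/(4 + 32) - 65/71)*(-66) - 73 = (31/36 - 65/71)*(-66) - 73 = -139/2556*(-66) - 73 = 1529/426 - 73 = -29569/426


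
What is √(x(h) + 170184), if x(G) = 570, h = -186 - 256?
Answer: √170754 ≈ 413.22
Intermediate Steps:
h = -442
√(x(h) + 170184) = √(570 + 170184) = √170754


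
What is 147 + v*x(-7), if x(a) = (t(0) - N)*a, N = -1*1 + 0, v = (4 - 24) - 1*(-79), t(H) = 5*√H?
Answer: -266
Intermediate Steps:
v = 59 (v = -20 + 79 = 59)
N = -1 (N = -1 + 0 = -1)
x(a) = a (x(a) = (5*√0 - 1*(-1))*a = (5*0 + 1)*a = (0 + 1)*a = 1*a = a)
147 + v*x(-7) = 147 + 59*(-7) = 147 - 413 = -266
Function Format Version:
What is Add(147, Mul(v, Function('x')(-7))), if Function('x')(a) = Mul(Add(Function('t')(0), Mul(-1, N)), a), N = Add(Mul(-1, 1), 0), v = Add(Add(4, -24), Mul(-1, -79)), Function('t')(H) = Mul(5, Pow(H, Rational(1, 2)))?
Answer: -266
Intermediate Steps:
v = 59 (v = Add(-20, 79) = 59)
N = -1 (N = Add(-1, 0) = -1)
Function('x')(a) = a (Function('x')(a) = Mul(Add(Mul(5, Pow(0, Rational(1, 2))), Mul(-1, -1)), a) = Mul(Add(Mul(5, 0), 1), a) = Mul(Add(0, 1), a) = Mul(1, a) = a)
Add(147, Mul(v, Function('x')(-7))) = Add(147, Mul(59, -7)) = Add(147, -413) = -266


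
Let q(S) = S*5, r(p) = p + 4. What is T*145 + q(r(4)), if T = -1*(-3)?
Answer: 475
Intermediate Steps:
r(p) = 4 + p
q(S) = 5*S
T = 3
T*145 + q(r(4)) = 3*145 + 5*(4 + 4) = 435 + 5*8 = 435 + 40 = 475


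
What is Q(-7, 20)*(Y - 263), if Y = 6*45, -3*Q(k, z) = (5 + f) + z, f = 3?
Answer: -196/3 ≈ -65.333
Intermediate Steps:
Q(k, z) = -8/3 - z/3 (Q(k, z) = -((5 + 3) + z)/3 = -(8 + z)/3 = -8/3 - z/3)
Y = 270
Q(-7, 20)*(Y - 263) = (-8/3 - ⅓*20)*(270 - 263) = (-8/3 - 20/3)*7 = -28/3*7 = -196/3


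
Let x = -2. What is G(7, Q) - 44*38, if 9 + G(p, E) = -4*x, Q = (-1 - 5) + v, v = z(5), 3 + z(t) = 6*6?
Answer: -1673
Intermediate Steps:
z(t) = 33 (z(t) = -3 + 6*6 = -3 + 36 = 33)
v = 33
Q = 27 (Q = (-1 - 5) + 33 = -6 + 33 = 27)
G(p, E) = -1 (G(p, E) = -9 - 4*(-2) = -9 + 8 = -1)
G(7, Q) - 44*38 = -1 - 44*38 = -1 - 1672 = -1673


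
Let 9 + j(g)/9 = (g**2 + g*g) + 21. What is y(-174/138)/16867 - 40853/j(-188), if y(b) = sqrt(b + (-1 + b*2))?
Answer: -40853/636300 + I*sqrt(2530)/387941 ≈ -0.064204 + 0.00012966*I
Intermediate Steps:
y(b) = sqrt(-1 + 3*b) (y(b) = sqrt(b + (-1 + 2*b)) = sqrt(-1 + 3*b))
j(g) = 108 + 18*g**2 (j(g) = -81 + 9*((g**2 + g*g) + 21) = -81 + 9*((g**2 + g**2) + 21) = -81 + 9*(2*g**2 + 21) = -81 + 9*(21 + 2*g**2) = -81 + (189 + 18*g**2) = 108 + 18*g**2)
y(-174/138)/16867 - 40853/j(-188) = sqrt(-1 + 3*(-174/138))/16867 - 40853/(108 + 18*(-188)**2) = sqrt(-1 + 3*(-174*1/138))*(1/16867) - 40853/(108 + 18*35344) = sqrt(-1 + 3*(-29/23))*(1/16867) - 40853/(108 + 636192) = sqrt(-1 - 87/23)*(1/16867) - 40853/636300 = sqrt(-110/23)*(1/16867) - 40853*1/636300 = (I*sqrt(2530)/23)*(1/16867) - 40853/636300 = I*sqrt(2530)/387941 - 40853/636300 = -40853/636300 + I*sqrt(2530)/387941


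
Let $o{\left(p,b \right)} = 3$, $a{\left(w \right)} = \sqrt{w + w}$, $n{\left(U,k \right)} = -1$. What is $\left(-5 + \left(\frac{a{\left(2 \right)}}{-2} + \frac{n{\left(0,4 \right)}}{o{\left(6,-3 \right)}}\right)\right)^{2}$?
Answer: $\frac{361}{9} \approx 40.111$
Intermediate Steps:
$a{\left(w \right)} = \sqrt{2} \sqrt{w}$ ($a{\left(w \right)} = \sqrt{2 w} = \sqrt{2} \sqrt{w}$)
$\left(-5 + \left(\frac{a{\left(2 \right)}}{-2} + \frac{n{\left(0,4 \right)}}{o{\left(6,-3 \right)}}\right)\right)^{2} = \left(-5 + \left(\frac{\sqrt{2} \sqrt{2}}{-2} - \frac{1}{3}\right)\right)^{2} = \left(-5 + \left(2 \left(- \frac{1}{2}\right) - \frac{1}{3}\right)\right)^{2} = \left(-5 - \frac{4}{3}\right)^{2} = \left(- \frac{19}{3}\right)^{2} = \frac{361}{9}$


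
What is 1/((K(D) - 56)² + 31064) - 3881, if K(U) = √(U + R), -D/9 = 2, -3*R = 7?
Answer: 16*(-24872116*I - 27167*√183)/(112*√183 + 102539*I) ≈ -3881.0 + 4.3213e-7*I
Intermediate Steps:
R = -7/3 (R = -⅓*7 = -7/3 ≈ -2.3333)
D = -18 (D = -9*2 = -18)
K(U) = √(-7/3 + U) (K(U) = √(U - 7/3) = √(-7/3 + U))
1/((K(D) - 56)² + 31064) - 3881 = 1/((√(-21 + 9*(-18))/3 - 56)² + 31064) - 3881 = 1/((√(-21 - 162)/3 - 56)² + 31064) - 3881 = 1/((√(-183)/3 - 56)² + 31064) - 3881 = 1/(((I*√183)/3 - 56)² + 31064) - 3881 = 1/((I*√183/3 - 56)² + 31064) - 3881 = 1/((-56 + I*√183/3)² + 31064) - 3881 = 1/(31064 + (-56 + I*√183/3)²) - 3881 = -3881 + 1/(31064 + (-56 + I*√183/3)²)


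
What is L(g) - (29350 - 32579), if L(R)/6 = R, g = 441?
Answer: 5875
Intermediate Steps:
L(R) = 6*R
L(g) - (29350 - 32579) = 6*441 - (29350 - 32579) = 2646 - 1*(-3229) = 2646 + 3229 = 5875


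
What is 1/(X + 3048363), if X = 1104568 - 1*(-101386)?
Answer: 1/4254317 ≈ 2.3506e-7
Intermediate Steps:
X = 1205954 (X = 1104568 + 101386 = 1205954)
1/(X + 3048363) = 1/(1205954 + 3048363) = 1/4254317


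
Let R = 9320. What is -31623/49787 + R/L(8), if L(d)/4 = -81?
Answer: -118565173/4032747 ≈ -29.401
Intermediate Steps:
L(d) = -324 (L(d) = 4*(-81) = -324)
-31623/49787 + R/L(8) = -31623/49787 + 9320/(-324) = -31623*1/49787 + 9320*(-1/324) = -31623/49787 - 2330/81 = -118565173/4032747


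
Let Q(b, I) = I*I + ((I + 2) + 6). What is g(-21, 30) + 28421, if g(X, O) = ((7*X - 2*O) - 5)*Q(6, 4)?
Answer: 22485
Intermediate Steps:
Q(b, I) = 8 + I + I**2 (Q(b, I) = I**2 + ((2 + I) + 6) = I**2 + (8 + I) = 8 + I + I**2)
g(X, O) = -140 - 56*O + 196*X (g(X, O) = ((7*X - 2*O) - 5)*(8 + 4 + 4**2) = ((-2*O + 7*X) - 5)*(8 + 4 + 16) = (-5 - 2*O + 7*X)*28 = -140 - 56*O + 196*X)
g(-21, 30) + 28421 = (-140 - 56*30 + 196*(-21)) + 28421 = (-140 - 1680 - 4116) + 28421 = -5936 + 28421 = 22485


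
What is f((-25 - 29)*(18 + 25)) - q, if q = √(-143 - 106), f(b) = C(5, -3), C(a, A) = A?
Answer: -3 - I*√249 ≈ -3.0 - 15.78*I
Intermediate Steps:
f(b) = -3
q = I*√249 (q = √(-249) = I*√249 ≈ 15.78*I)
f((-25 - 29)*(18 + 25)) - q = -3 - I*√249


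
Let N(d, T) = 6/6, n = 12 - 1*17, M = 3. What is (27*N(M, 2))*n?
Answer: -135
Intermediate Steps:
n = -5 (n = 12 - 17 = -5)
N(d, T) = 1 (N(d, T) = 6*(⅙) = 1)
(27*N(M, 2))*n = (27*1)*(-5) = 27*(-5) = -135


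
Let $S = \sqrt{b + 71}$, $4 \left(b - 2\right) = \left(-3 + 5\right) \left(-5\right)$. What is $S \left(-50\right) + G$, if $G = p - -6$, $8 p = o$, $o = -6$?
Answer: $\frac{21}{4} - 25 \sqrt{282} \approx -414.57$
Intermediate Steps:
$p = - \frac{3}{4}$ ($p = \frac{1}{8} \left(-6\right) = - \frac{3}{4} \approx -0.75$)
$b = - \frac{1}{2}$ ($b = 2 + \frac{\left(-3 + 5\right) \left(-5\right)}{4} = 2 + \frac{2 \left(-5\right)}{4} = 2 + \frac{1}{4} \left(-10\right) = 2 - \frac{5}{2} = - \frac{1}{2} \approx -0.5$)
$G = \frac{21}{4}$ ($G = - \frac{3}{4} - -6 = - \frac{3}{4} + 6 = \frac{21}{4} \approx 5.25$)
$S = \frac{\sqrt{282}}{2}$ ($S = \sqrt{- \frac{1}{2} + 71} = \sqrt{\frac{141}{2}} = \frac{\sqrt{282}}{2} \approx 8.3964$)
$S \left(-50\right) + G = \frac{\sqrt{282}}{2} \left(-50\right) + \frac{21}{4} = - 25 \sqrt{282} + \frac{21}{4} = \frac{21}{4} - 25 \sqrt{282}$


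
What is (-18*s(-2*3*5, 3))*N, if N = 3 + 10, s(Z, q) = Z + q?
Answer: 6318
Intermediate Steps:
N = 13
(-18*s(-2*3*5, 3))*N = -18*(-2*3*5 + 3)*13 = -18*(-6*5 + 3)*13 = -18*(-30 + 3)*13 = -18*(-27)*13 = 486*13 = 6318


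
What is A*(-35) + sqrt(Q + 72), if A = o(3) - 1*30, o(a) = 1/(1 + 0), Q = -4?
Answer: 1015 + 2*sqrt(17) ≈ 1023.2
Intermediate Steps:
o(a) = 1 (o(a) = 1/1 = 1)
A = -29 (A = 1 - 1*30 = 1 - 30 = -29)
A*(-35) + sqrt(Q + 72) = -29*(-35) + sqrt(-4 + 72) = 1015 + sqrt(68) = 1015 + 2*sqrt(17)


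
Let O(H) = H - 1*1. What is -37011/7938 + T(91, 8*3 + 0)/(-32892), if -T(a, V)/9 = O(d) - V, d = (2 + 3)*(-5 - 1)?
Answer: -67849729/14505372 ≈ -4.6776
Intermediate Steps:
d = -30 (d = 5*(-6) = -30)
O(H) = -1 + H (O(H) = H - 1 = -1 + H)
T(a, V) = 279 + 9*V (T(a, V) = -9*((-1 - 30) - V) = -9*(-31 - V) = 279 + 9*V)
-37011/7938 + T(91, 8*3 + 0)/(-32892) = -37011/7938 + (279 + 9*(8*3 + 0))/(-32892) = -37011*1/7938 + (279 + 9*(24 + 0))*(-1/32892) = -12337/2646 + (279 + 9*24)*(-1/32892) = -12337/2646 + (279 + 216)*(-1/32892) = -12337/2646 + 495*(-1/32892) = -12337/2646 - 165/10964 = -67849729/14505372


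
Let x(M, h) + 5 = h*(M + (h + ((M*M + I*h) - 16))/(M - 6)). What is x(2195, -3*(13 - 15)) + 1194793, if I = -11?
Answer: 2673127756/2189 ≈ 1.2212e+6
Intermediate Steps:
x(M, h) = -5 + h*(M + (-16 + M² - 10*h)/(-6 + M)) (x(M, h) = -5 + h*(M + (h + ((M*M - 11*h) - 16))/(M - 6)) = -5 + h*(M + (h + ((M² - 11*h) - 16))/(-6 + M)) = -5 + h*(M + (h + (-16 + M² - 11*h))/(-6 + M)) = -5 + h*(M + (-16 + M² - 10*h)/(-6 + M)))
x(2195, -3*(13 - 15)) + 1194793 = (30 - (-48)*(13 - 15) - 10*9*(13 - 15)² - 5*2195 - 6*2195*(-3*(13 - 15)) + 2*(-3*(13 - 15))*2195²)/(-6 + 2195) + 1194793 = (30 - (-48)*(-2) - 10*(-3*(-2))² - 10975 - 6*2195*(-3*(-2)) + 2*(-3*(-2))*4818025)/2189 + 1194793 = (30 - 16*6 - 10*6² - 10975 - 6*2195*6 + 2*6*4818025)/2189 + 1194793 = (30 - 96 - 10*36 - 10975 - 79020 + 57816300)/2189 + 1194793 = (30 - 96 - 360 - 10975 - 79020 + 57816300)/2189 + 1194793 = (1/2189)*57725879 + 1194793 = 57725879/2189 + 1194793 = 2673127756/2189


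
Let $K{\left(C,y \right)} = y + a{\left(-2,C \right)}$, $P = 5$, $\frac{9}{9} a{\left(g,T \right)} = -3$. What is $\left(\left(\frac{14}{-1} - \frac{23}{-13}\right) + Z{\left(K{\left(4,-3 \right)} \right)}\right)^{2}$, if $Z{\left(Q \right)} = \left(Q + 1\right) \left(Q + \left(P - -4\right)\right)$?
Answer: $\frac{125316}{169} \approx 741.51$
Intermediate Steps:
$a{\left(g,T \right)} = -3$
$K{\left(C,y \right)} = -3 + y$ ($K{\left(C,y \right)} = y - 3 = -3 + y$)
$Z{\left(Q \right)} = \left(1 + Q\right) \left(9 + Q\right)$ ($Z{\left(Q \right)} = \left(Q + 1\right) \left(Q + \left(5 - -4\right)\right) = \left(1 + Q\right) \left(Q + \left(5 + 4\right)\right) = \left(1 + Q\right) \left(Q + 9\right) = \left(1 + Q\right) \left(9 + Q\right)$)
$\left(\left(\frac{14}{-1} - \frac{23}{-13}\right) + Z{\left(K{\left(4,-3 \right)} \right)}\right)^{2} = \left(\left(\frac{14}{-1} - \frac{23}{-13}\right) + \left(9 + \left(-3 - 3\right)^{2} + 10 \left(-3 - 3\right)\right)\right)^{2} = \left(\left(14 \left(-1\right) - - \frac{23}{13}\right) + \left(9 + \left(-6\right)^{2} + 10 \left(-6\right)\right)\right)^{2} = \left(\left(-14 + \frac{23}{13}\right) + \left(9 + 36 - 60\right)\right)^{2} = \left(- \frac{159}{13} - 15\right)^{2} = \left(- \frac{354}{13}\right)^{2} = \frac{125316}{169}$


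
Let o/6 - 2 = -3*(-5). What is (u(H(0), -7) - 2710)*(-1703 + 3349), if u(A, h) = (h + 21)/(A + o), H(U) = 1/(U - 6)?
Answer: -2725324996/611 ≈ -4.4604e+6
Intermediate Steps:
o = 102 (o = 12 + 6*(-3*(-5)) = 12 + 6*15 = 12 + 90 = 102)
H(U) = 1/(-6 + U)
u(A, h) = (21 + h)/(102 + A) (u(A, h) = (h + 21)/(A + 102) = (21 + h)/(102 + A))
(u(H(0), -7) - 2710)*(-1703 + 3349) = ((21 - 7)/(102 + 1/(-6 + 0)) - 2710)*(-1703 + 3349) = (14/(102 + 1/(-6)) - 2710)*1646 = (14/(102 - ⅙) - 2710)*1646 = (14/(611/6) - 2710)*1646 = ((6/611)*14 - 2710)*1646 = (84/611 - 2710)*1646 = -1655726/611*1646 = -2725324996/611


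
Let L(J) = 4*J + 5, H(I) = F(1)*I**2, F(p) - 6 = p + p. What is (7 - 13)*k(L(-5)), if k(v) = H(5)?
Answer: -1200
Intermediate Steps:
F(p) = 6 + 2*p (F(p) = 6 + (p + p) = 6 + 2*p)
H(I) = 8*I**2 (H(I) = (6 + 2*1)*I**2 = (6 + 2)*I**2 = 8*I**2)
L(J) = 5 + 4*J
k(v) = 200 (k(v) = 8*5**2 = 8*25 = 200)
(7 - 13)*k(L(-5)) = (7 - 13)*200 = -6*200 = -1200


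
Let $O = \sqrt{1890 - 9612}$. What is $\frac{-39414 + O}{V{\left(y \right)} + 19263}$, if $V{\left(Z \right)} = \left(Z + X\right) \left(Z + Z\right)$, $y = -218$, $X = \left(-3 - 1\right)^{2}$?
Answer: $- \frac{39414}{107335} + \frac{3 i \sqrt{858}}{107335} \approx -0.36721 + 0.0008187 i$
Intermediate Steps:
$X = 16$ ($X = \left(-4\right)^{2} = 16$)
$V{\left(Z \right)} = 2 Z \left(16 + Z\right)$ ($V{\left(Z \right)} = \left(Z + 16\right) \left(Z + Z\right) = \left(16 + Z\right) 2 Z = 2 Z \left(16 + Z\right)$)
$O = 3 i \sqrt{858}$ ($O = \sqrt{-7722} = 3 i \sqrt{858} \approx 87.875 i$)
$\frac{-39414 + O}{V{\left(y \right)} + 19263} = \frac{-39414 + 3 i \sqrt{858}}{2 \left(-218\right) \left(16 - 218\right) + 19263} = \frac{-39414 + 3 i \sqrt{858}}{2 \left(-218\right) \left(-202\right) + 19263} = \frac{-39414 + 3 i \sqrt{858}}{88072 + 19263} = \frac{-39414 + 3 i \sqrt{858}}{107335} = \left(-39414 + 3 i \sqrt{858}\right) \frac{1}{107335} = - \frac{39414}{107335} + \frac{3 i \sqrt{858}}{107335}$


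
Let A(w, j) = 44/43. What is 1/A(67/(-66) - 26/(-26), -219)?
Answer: 43/44 ≈ 0.97727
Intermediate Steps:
A(w, j) = 44/43 (A(w, j) = 44*(1/43) = 44/43)
1/A(67/(-66) - 26/(-26), -219) = 1/(44/43) = 43/44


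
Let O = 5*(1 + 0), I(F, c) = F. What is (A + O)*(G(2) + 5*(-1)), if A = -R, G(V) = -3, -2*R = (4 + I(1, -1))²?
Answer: -140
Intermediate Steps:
R = -25/2 (R = -(4 + 1)²/2 = -½*5² = -½*25 = -25/2 ≈ -12.500)
O = 5 (O = 5*1 = 5)
A = 25/2 (A = -1*(-25/2) = 25/2 ≈ 12.500)
(A + O)*(G(2) + 5*(-1)) = (25/2 + 5)*(-3 + 5*(-1)) = 35*(-3 - 5)/2 = (35/2)*(-8) = -140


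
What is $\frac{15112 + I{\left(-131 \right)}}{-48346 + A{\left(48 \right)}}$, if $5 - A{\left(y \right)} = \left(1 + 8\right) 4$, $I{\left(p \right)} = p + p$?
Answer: $- \frac{14850}{48377} \approx -0.30696$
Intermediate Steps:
$I{\left(p \right)} = 2 p$
$A{\left(y \right)} = -31$ ($A{\left(y \right)} = 5 - \left(1 + 8\right) 4 = 5 - 9 \cdot 4 = 5 - 36 = -31$)
$\frac{15112 + I{\left(-131 \right)}}{-48346 + A{\left(48 \right)}} = \frac{15112 + 2 \left(-131\right)}{-48346 - 31} = \frac{15112 - 262}{-48377} = 14850 \left(- \frac{1}{48377}\right) = - \frac{14850}{48377}$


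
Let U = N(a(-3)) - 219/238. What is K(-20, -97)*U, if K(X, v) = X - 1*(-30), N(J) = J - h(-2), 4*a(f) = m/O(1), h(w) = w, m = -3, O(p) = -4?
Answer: 12065/952 ≈ 12.673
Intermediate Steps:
a(f) = 3/16 (a(f) = (-3/(-4))/4 = (-3*(-¼))/4 = (¼)*(¾) = 3/16)
N(J) = 2 + J (N(J) = J - 1*(-2) = J + 2 = 2 + J)
K(X, v) = 30 + X (K(X, v) = X + 30 = 30 + X)
U = 2413/1904 (U = (2 + 3/16) - 219/238 = 35/16 - 219/238 = 2413/1904 ≈ 1.2673)
K(-20, -97)*U = (30 - 20)*(2413/1904) = 10*(2413/1904) = 12065/952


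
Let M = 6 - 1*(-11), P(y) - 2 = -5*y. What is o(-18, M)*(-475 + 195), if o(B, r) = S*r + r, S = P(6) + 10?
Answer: 80920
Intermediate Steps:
P(y) = 2 - 5*y
M = 17 (M = 6 + 11 = 17)
S = -18 (S = (2 - 5*6) + 10 = (2 - 30) + 10 = -28 + 10 = -18)
o(B, r) = -17*r (o(B, r) = -18*r + r = -17*r)
o(-18, M)*(-475 + 195) = (-17*17)*(-475 + 195) = -289*(-280) = 80920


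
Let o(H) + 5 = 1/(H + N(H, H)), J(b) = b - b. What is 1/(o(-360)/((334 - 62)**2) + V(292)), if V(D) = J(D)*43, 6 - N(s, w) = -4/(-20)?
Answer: -32756416/2215 ≈ -14788.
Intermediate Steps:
J(b) = 0
N(s, w) = 29/5 (N(s, w) = 6 - (-4)/(-20) = 6 - (-4)*(-1)/20 = 6 - 1*1/5 = 6 - 1/5 = 29/5)
V(D) = 0 (V(D) = 0*43 = 0)
o(H) = -5 + 1/(29/5 + H) (o(H) = -5 + 1/(H + 29/5) = -5 + 1/(29/5 + H))
1/(o(-360)/((334 - 62)**2) + V(292)) = 1/((5*(-28 - 5*(-360))/(29 + 5*(-360)))/((334 - 62)**2) + 0) = 1/((5*(-28 + 1800)/(29 - 1800))/(272**2) + 0) = 1/((5*1772/(-1771))/73984 + 0) = 1/((5*(-1/1771)*1772)*(1/73984) + 0) = 1/(-8860/1771*1/73984 + 0) = 1/(-2215/32756416 + 0) = 1/(-2215/32756416) = -32756416/2215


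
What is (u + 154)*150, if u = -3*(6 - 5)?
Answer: 22650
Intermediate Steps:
u = -3 (u = -3*1 = -3)
(u + 154)*150 = (-3 + 154)*150 = 151*150 = 22650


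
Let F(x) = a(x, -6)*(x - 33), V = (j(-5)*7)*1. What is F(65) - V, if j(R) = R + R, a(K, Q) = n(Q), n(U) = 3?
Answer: 166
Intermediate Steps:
a(K, Q) = 3
j(R) = 2*R
V = -70 (V = ((2*(-5))*7)*1 = -10*7*1 = -70*1 = -70)
F(x) = -99 + 3*x (F(x) = 3*(x - 33) = 3*(-33 + x) = -99 + 3*x)
F(65) - V = (-99 + 3*65) - 1*(-70) = (-99 + 195) + 70 = 96 + 70 = 166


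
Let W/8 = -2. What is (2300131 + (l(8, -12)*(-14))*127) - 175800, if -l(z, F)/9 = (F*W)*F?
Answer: -34744277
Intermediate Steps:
W = -16 (W = 8*(-2) = -16)
l(z, F) = 144*F**2 (l(z, F) = -9*F*(-16)*F = -9*(-16*F)*F = -(-144)*F**2 = 144*F**2)
(2300131 + (l(8, -12)*(-14))*127) - 175800 = (2300131 + ((144*(-12)**2)*(-14))*127) - 175800 = (2300131 + ((144*144)*(-14))*127) - 175800 = (2300131 + (20736*(-14))*127) - 175800 = (2300131 - 290304*127) - 175800 = (2300131 - 36868608) - 175800 = -34568477 - 175800 = -34744277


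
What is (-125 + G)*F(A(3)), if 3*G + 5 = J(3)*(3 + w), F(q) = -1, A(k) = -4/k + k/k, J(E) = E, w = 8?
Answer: 347/3 ≈ 115.67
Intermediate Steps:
A(k) = 1 - 4/k (A(k) = -4/k + 1 = 1 - 4/k)
G = 28/3 (G = -5/3 + (3*(3 + 8))/3 = -5/3 + (3*11)/3 = -5/3 + (⅓)*33 = -5/3 + 11 = 28/3 ≈ 9.3333)
(-125 + G)*F(A(3)) = (-125 + 28/3)*(-1) = -347/3*(-1) = 347/3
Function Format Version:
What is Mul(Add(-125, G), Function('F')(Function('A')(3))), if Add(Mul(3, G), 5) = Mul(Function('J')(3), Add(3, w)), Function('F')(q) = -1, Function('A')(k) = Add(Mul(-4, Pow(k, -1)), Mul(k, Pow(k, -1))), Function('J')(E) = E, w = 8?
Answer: Rational(347, 3) ≈ 115.67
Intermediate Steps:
Function('A')(k) = Add(1, Mul(-4, Pow(k, -1))) (Function('A')(k) = Add(Mul(-4, Pow(k, -1)), 1) = Add(1, Mul(-4, Pow(k, -1))))
G = Rational(28, 3) (G = Add(Rational(-5, 3), Mul(Rational(1, 3), Mul(3, Add(3, 8)))) = Add(Rational(-5, 3), Mul(Rational(1, 3), Mul(3, 11))) = Add(Rational(-5, 3), Mul(Rational(1, 3), 33)) = Add(Rational(-5, 3), 11) = Rational(28, 3) ≈ 9.3333)
Mul(Add(-125, G), Function('F')(Function('A')(3))) = Mul(Add(-125, Rational(28, 3)), -1) = Mul(Rational(-347, 3), -1) = Rational(347, 3)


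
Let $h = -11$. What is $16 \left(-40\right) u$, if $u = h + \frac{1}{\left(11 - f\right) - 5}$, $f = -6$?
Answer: $\frac{20960}{3} \approx 6986.7$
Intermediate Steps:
$u = - \frac{131}{12}$ ($u = -11 + \frac{1}{\left(11 - -6\right) - 5} = -11 + \frac{1}{\left(11 + 6\right) - 5} = -11 + \frac{1}{17 - 5} = -11 + \frac{1}{12} = - \frac{131}{12} \approx -10.917$)
$16 \left(-40\right) u = 16 \left(-40\right) \left(- \frac{131}{12}\right) = \left(-640\right) \left(- \frac{131}{12}\right) = \frac{20960}{3}$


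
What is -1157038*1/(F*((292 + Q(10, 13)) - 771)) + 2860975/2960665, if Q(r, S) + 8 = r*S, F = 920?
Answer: 18979393649/4227829620 ≈ 4.4892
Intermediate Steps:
Q(r, S) = -8 + S*r (Q(r, S) = -8 + r*S = -8 + S*r)
-1157038*1/(F*((292 + Q(10, 13)) - 771)) + 2860975/2960665 = -1157038*1/(920*((292 + (-8 + 13*10)) - 771)) + 2860975/2960665 = -1157038*1/(920*((292 + (-8 + 130)) - 771)) + 2860975*(1/2960665) = -1157038*1/(920*((292 + 122) - 771)) + 572195/592133 = -1157038*1/(920*(414 - 771)) + 572195/592133 = -1157038/(920*(-357)) + 572195/592133 = -1157038/(-328440) + 572195/592133 = -1157038*(-1/328440) + 572195/592133 = 25153/7140 + 572195/592133 = 18979393649/4227829620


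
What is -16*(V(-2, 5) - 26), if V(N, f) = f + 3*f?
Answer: 96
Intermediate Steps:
V(N, f) = 4*f
-16*(V(-2, 5) - 26) = -16*(4*5 - 26) = -16*(20 - 26) = -16*(-6) = 96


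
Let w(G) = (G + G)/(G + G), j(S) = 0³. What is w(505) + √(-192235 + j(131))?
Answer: 1 + I*√192235 ≈ 1.0 + 438.45*I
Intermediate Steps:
j(S) = 0
w(G) = 1 (w(G) = (2*G)/((2*G)) = (2*G)*(1/(2*G)) = 1)
w(505) + √(-192235 + j(131)) = 1 + √(-192235 + 0) = 1 + √(-192235) = 1 + I*√192235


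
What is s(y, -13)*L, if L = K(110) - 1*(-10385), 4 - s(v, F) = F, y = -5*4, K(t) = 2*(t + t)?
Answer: 184025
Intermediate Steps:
K(t) = 4*t (K(t) = 2*(2*t) = 4*t)
y = -20
s(v, F) = 4 - F
L = 10825 (L = 4*110 - 1*(-10385) = 440 + 10385 = 10825)
s(y, -13)*L = (4 - 1*(-13))*10825 = (4 + 13)*10825 = 17*10825 = 184025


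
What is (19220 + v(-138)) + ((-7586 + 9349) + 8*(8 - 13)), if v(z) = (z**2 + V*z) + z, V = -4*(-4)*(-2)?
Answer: 44265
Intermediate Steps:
V = -32 (V = 16*(-2) = -32)
v(z) = z**2 - 31*z (v(z) = (z**2 - 32*z) + z = z**2 - 31*z)
(19220 + v(-138)) + ((-7586 + 9349) + 8*(8 - 13)) = (19220 - 138*(-31 - 138)) + ((-7586 + 9349) + 8*(8 - 13)) = (19220 - 138*(-169)) + (1763 + 8*(-5)) = (19220 + 23322) + (1763 - 40) = 42542 + 1723 = 44265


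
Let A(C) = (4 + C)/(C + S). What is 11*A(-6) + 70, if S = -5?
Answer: 72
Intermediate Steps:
A(C) = (4 + C)/(-5 + C) (A(C) = (4 + C)/(C - 5) = (4 + C)/(-5 + C))
11*A(-6) + 70 = 11*((4 - 6)/(-5 - 6)) + 70 = 11*(-2/(-11)) + 70 = 11*(-1/11*(-2)) + 70 = 11*(2/11) + 70 = 2 + 70 = 72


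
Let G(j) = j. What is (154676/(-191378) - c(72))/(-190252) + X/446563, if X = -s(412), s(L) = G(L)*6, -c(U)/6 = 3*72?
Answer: -50173937215297/4064844983195282 ≈ -0.012343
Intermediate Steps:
c(U) = -1296 (c(U) = -18*72 = -6*216 = -1296)
s(L) = 6*L (s(L) = L*6 = 6*L)
X = -2472 (X = -6*412 = -1*2472 = -2472)
(154676/(-191378) - c(72))/(-190252) + X/446563 = (154676/(-191378) - 1*(-1296))/(-190252) - 2472/446563 = (154676*(-1/191378) + 1296)*(-1/190252) - 2472*1/446563 = (-77338/95689 + 1296)*(-1/190252) - 2472/446563 = (123935606/95689)*(-1/190252) - 2472/446563 = -61967803/9102511814 - 2472/446563 = -50173937215297/4064844983195282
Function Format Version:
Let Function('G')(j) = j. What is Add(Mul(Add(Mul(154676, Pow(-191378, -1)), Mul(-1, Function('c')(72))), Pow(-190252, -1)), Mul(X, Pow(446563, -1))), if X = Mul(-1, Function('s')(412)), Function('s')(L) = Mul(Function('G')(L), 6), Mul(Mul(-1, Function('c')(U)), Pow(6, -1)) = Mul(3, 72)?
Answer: Rational(-50173937215297, 4064844983195282) ≈ -0.012343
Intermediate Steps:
Function('c')(U) = -1296 (Function('c')(U) = Mul(-6, Mul(3, 72)) = Mul(-6, 216) = -1296)
Function('s')(L) = Mul(6, L) (Function('s')(L) = Mul(L, 6) = Mul(6, L))
X = -2472 (X = Mul(-1, Mul(6, 412)) = Mul(-1, 2472) = -2472)
Add(Mul(Add(Mul(154676, Pow(-191378, -1)), Mul(-1, Function('c')(72))), Pow(-190252, -1)), Mul(X, Pow(446563, -1))) = Add(Mul(Add(Mul(154676, Pow(-191378, -1)), Mul(-1, -1296)), Pow(-190252, -1)), Mul(-2472, Pow(446563, -1))) = Add(Mul(Add(Mul(154676, Rational(-1, 191378)), 1296), Rational(-1, 190252)), Mul(-2472, Rational(1, 446563))) = Add(Mul(Add(Rational(-77338, 95689), 1296), Rational(-1, 190252)), Rational(-2472, 446563)) = Add(Mul(Rational(123935606, 95689), Rational(-1, 190252)), Rational(-2472, 446563)) = Add(Rational(-61967803, 9102511814), Rational(-2472, 446563)) = Rational(-50173937215297, 4064844983195282)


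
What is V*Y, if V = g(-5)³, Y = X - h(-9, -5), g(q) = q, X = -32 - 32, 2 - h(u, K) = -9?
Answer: 9375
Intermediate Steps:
h(u, K) = 11 (h(u, K) = 2 - 1*(-9) = 2 + 9 = 11)
X = -64
Y = -75 (Y = -64 - 1*11 = -64 - 11 = -75)
V = -125 (V = (-5)³ = -125)
V*Y = -125*(-75) = 9375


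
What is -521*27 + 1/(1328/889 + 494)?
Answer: -6196428209/440494 ≈ -14067.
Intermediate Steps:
-521*27 + 1/(1328/889 + 494) = -14067 + 1/(1328*(1/889) + 494) = -14067 + 1/(1328/889 + 494) = -14067 + 1/(440494/889) = -14067 + 889/440494 = -6196428209/440494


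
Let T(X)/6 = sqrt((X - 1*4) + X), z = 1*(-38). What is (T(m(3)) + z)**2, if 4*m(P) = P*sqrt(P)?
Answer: (38 - 3*I*sqrt(2)*sqrt(8 - 3*sqrt(3)))**2 ≈ 1393.5 - 539.92*I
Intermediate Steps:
z = -38
m(P) = P**(3/2)/4 (m(P) = (P*sqrt(P))/4 = P**(3/2)/4)
T(X) = 6*sqrt(-4 + 2*X) (T(X) = 6*sqrt((X - 1*4) + X) = 6*sqrt((X - 4) + X) = 6*sqrt((-4 + X) + X) = 6*sqrt(-4 + 2*X))
(T(m(3)) + z)**2 = (6*sqrt(-4 + 2*(3**(3/2)/4)) - 38)**2 = (6*sqrt(-4 + 2*((3*sqrt(3))/4)) - 38)**2 = (6*sqrt(-4 + 2*(3*sqrt(3)/4)) - 38)**2 = (6*sqrt(-4 + 3*sqrt(3)/2) - 38)**2 = (-38 + 6*sqrt(-4 + 3*sqrt(3)/2))**2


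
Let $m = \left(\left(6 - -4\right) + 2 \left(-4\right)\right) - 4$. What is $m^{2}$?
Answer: $4$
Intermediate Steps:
$m = -2$ ($m = \left(\left(6 + 4\right) - 8\right) - 4 = \left(10 - 8\right) - 4 = 2 - 4 = -2$)
$m^{2} = \left(-2\right)^{2} = 4$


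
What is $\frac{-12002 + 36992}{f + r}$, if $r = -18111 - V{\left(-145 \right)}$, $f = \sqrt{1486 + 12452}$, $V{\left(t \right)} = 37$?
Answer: $- \frac{226759260}{164667983} - \frac{12495 \sqrt{13938}}{164667983} \approx -1.386$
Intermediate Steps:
$f = \sqrt{13938} \approx 118.06$
$r = -18148$ ($r = -18111 - 37 = -18148$)
$\frac{-12002 + 36992}{f + r} = \frac{-12002 + 36992}{\sqrt{13938} - 18148} = \frac{24990}{-18148 + \sqrt{13938}}$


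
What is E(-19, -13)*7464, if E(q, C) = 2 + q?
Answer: -126888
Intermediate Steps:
E(-19, -13)*7464 = (2 - 19)*7464 = -17*7464 = -126888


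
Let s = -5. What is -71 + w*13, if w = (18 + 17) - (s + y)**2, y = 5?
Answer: 384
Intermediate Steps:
w = 35 (w = (18 + 17) - (-5 + 5)**2 = 35 - 1*0**2 = 35 - 1*0 = 35 + 0 = 35)
-71 + w*13 = -71 + 35*13 = -71 + 455 = 384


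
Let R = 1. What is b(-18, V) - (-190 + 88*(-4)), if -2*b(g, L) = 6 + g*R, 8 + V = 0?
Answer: 548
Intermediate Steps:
V = -8 (V = -8 + 0 = -8)
b(g, L) = -3 - g/2 (b(g, L) = -(6 + g*1)/2 = -(6 + g)/2 = -3 - g/2)
b(-18, V) - (-190 + 88*(-4)) = (-3 - 1/2*(-18)) - (-190 + 88*(-4)) = (-3 + 9) - (-190 - 352) = 6 - 1*(-542) = 6 + 542 = 548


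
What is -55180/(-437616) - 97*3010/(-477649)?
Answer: 38531853835/52256711196 ≈ 0.73736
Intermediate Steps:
-55180/(-437616) - 97*3010/(-477649) = -55180*(-1/437616) - 291970*(-1/477649) = 13795/109404 + 291970/477649 = 38531853835/52256711196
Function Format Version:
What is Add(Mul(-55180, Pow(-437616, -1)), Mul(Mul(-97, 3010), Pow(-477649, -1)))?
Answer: Rational(38531853835, 52256711196) ≈ 0.73736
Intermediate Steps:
Add(Mul(-55180, Pow(-437616, -1)), Mul(Mul(-97, 3010), Pow(-477649, -1))) = Add(Mul(-55180, Rational(-1, 437616)), Mul(-291970, Rational(-1, 477649))) = Add(Rational(13795, 109404), Rational(291970, 477649)) = Rational(38531853835, 52256711196)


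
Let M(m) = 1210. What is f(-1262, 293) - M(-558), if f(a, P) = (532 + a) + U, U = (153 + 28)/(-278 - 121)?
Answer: -774241/399 ≈ -1940.5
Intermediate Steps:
U = -181/399 (U = 181/(-399) = 181*(-1/399) = -181/399 ≈ -0.45363)
f(a, P) = 212087/399 + a (f(a, P) = (532 + a) - 181/399 = 212087/399 + a)
f(-1262, 293) - M(-558) = (212087/399 - 1262) - 1*1210 = -291451/399 - 1210 = -774241/399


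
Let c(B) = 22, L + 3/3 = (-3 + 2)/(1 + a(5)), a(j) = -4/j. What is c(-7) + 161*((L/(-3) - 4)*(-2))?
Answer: 666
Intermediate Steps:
L = -6 (L = -1 + (-3 + 2)/(1 - 4/5) = -1 - 1/(1 - 4*⅕) = -1 - 1/(1 - ⅘) = -1 - 1/⅕ = -1 - 1*5 = -1 - 5 = -6)
c(-7) + 161*((L/(-3) - 4)*(-2)) = 22 + 161*((-6/(-3) - 4)*(-2)) = 22 + 161*((-6*(-⅓) - 4)*(-2)) = 22 + 161*((2 - 4)*(-2)) = 22 + 161*(-2*(-2)) = 22 + 161*4 = 22 + 644 = 666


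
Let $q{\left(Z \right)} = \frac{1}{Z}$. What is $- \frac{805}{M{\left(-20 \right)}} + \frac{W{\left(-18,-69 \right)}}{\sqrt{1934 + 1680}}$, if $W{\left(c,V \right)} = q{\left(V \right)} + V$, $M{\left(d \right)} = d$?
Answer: $\frac{161}{4} - \frac{2381 \sqrt{3614}}{124683} \approx 39.102$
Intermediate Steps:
$W{\left(c,V \right)} = V + \frac{1}{V}$ ($W{\left(c,V \right)} = \frac{1}{V} + V = V + \frac{1}{V}$)
$- \frac{805}{M{\left(-20 \right)}} + \frac{W{\left(-18,-69 \right)}}{\sqrt{1934 + 1680}} = - \frac{805}{-20} + \frac{-69 + \frac{1}{-69}}{\sqrt{1934 + 1680}} = \left(-805\right) \left(- \frac{1}{20}\right) + \frac{-69 - \frac{1}{69}}{\sqrt{3614}} = \frac{161}{4} - \frac{4762 \frac{\sqrt{3614}}{3614}}{69} = \frac{161}{4} - \frac{2381 \sqrt{3614}}{124683}$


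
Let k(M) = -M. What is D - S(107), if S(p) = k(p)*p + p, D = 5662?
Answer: 17004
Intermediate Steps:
S(p) = p - p**2 (S(p) = (-p)*p + p = -p**2 + p = p - p**2)
D - S(107) = 5662 - 107*(1 - 1*107) = 5662 - 107*(1 - 107) = 5662 - 107*(-106) = 5662 - 1*(-11342) = 5662 + 11342 = 17004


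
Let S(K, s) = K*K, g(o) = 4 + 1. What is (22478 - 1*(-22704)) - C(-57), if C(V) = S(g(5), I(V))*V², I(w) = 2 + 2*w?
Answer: -36043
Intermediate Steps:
g(o) = 5
S(K, s) = K²
C(V) = 25*V² (C(V) = 5²*V² = 25*V²)
(22478 - 1*(-22704)) - C(-57) = (22478 - 1*(-22704)) - 25*(-57)² = (22478 + 22704) - 25*3249 = 45182 - 1*81225 = 45182 - 81225 = -36043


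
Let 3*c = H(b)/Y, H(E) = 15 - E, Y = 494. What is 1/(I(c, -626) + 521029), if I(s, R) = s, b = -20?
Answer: 1482/772165013 ≈ 1.9193e-6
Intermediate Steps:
c = 35/1482 (c = ((15 - 1*(-20))/494)/3 = ((15 + 20)*(1/494))/3 = (35*(1/494))/3 = (⅓)*(35/494) = 35/1482 ≈ 0.023617)
1/(I(c, -626) + 521029) = 1/(35/1482 + 521029) = 1/(772165013/1482) = 1482/772165013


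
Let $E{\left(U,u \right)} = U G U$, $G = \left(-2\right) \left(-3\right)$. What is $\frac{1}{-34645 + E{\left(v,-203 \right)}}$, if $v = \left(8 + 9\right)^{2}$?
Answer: $\frac{1}{466481} \approx 2.1437 \cdot 10^{-6}$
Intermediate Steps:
$G = 6$
$v = 289$ ($v = 17^{2} = 289$)
$E{\left(U,u \right)} = 6 U^{2}$ ($E{\left(U,u \right)} = U 6 U = 6 U U = 6 U^{2}$)
$\frac{1}{-34645 + E{\left(v,-203 \right)}} = \frac{1}{-34645 + 6 \cdot 289^{2}} = \frac{1}{-34645 + 6 \cdot 83521} = \frac{1}{-34645 + 501126} = \frac{1}{466481}$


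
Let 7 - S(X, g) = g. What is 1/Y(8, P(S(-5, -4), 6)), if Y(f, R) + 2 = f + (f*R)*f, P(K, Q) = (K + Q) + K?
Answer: 1/1798 ≈ 0.00055617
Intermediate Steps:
S(X, g) = 7 - g
P(K, Q) = Q + 2*K
Y(f, R) = -2 + f + R*f**2 (Y(f, R) = -2 + (f + (f*R)*f) = -2 + (f + (R*f)*f) = -2 + (f + R*f**2) = -2 + f + R*f**2)
1/Y(8, P(S(-5, -4), 6)) = 1/(-2 + 8 + (6 + 2*(7 - 1*(-4)))*8**2) = 1/(-2 + 8 + (6 + 2*(7 + 4))*64) = 1/(-2 + 8 + (6 + 2*11)*64) = 1/(-2 + 8 + (6 + 22)*64) = 1/(-2 + 8 + 28*64) = 1/(-2 + 8 + 1792) = 1/1798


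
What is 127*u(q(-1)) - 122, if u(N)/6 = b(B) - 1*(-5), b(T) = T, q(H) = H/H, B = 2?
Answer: 5212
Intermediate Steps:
q(H) = 1
u(N) = 42 (u(N) = 6*(2 - 1*(-5)) = 6*(2 + 5) = 6*7 = 42)
127*u(q(-1)) - 122 = 127*42 - 122 = 5334 - 122 = 5212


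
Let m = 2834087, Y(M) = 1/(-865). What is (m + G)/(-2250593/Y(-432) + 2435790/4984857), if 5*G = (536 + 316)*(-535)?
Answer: 4557692972337/3234778298719885 ≈ 0.0014090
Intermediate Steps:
Y(M) = -1/865
G = -91164 (G = ((536 + 316)*(-535))/5 = (852*(-535))/5 = (1/5)*(-455820) = -91164)
(m + G)/(-2250593/Y(-432) + 2435790/4984857) = (2834087 - 91164)/(-2250593/(-1/865) + 2435790/4984857) = 2742923/(-2250593*(-865) + 2435790*(1/4984857)) = 2742923/(1946762945 + 811930/1661619) = 2742923/(3234778298719885/1661619) = 2742923*(1661619/3234778298719885) = 4557692972337/3234778298719885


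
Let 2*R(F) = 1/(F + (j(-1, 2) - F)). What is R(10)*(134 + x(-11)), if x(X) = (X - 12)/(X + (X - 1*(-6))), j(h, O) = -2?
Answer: -2167/64 ≈ -33.859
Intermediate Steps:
x(X) = (-12 + X)/(6 + 2*X) (x(X) = (-12 + X)/(X + (X + 6)) = (-12 + X)/(X + (6 + X)) = (-12 + X)/(6 + 2*X))
R(F) = -1/4 (R(F) = 1/(2*(F + (-2 - F))) = (1/2)/(-2) = (1/2)*(-1/2) = -1/4)
R(10)*(134 + x(-11)) = -(134 + (-12 - 11)/(2*(3 - 11)))/4 = -(134 + (1/2)*(-23)/(-8))/4 = -(134 + (1/2)*(-1/8)*(-23))/4 = -(134 + 23/16)/4 = -1/4*2167/16 = -2167/64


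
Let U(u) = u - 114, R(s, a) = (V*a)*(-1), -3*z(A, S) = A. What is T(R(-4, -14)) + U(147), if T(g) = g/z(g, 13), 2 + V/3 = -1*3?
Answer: 30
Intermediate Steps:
z(A, S) = -A/3
V = -15 (V = -6 + 3*(-1*3) = -6 + 3*(-3) = -6 - 9 = -15)
R(s, a) = 15*a (R(s, a) = -15*a*(-1) = 15*a)
U(u) = -114 + u
T(g) = -3 (T(g) = g/((-g/3)) = g*(-3/g) = -3)
T(R(-4, -14)) + U(147) = -3 + (-114 + 147) = -3 + 33 = 30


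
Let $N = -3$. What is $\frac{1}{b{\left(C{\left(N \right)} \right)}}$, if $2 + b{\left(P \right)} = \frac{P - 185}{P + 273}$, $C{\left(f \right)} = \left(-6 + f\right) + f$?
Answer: $- \frac{261}{719} \approx -0.363$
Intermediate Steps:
$C{\left(f \right)} = -6 + 2 f$
$b{\left(P \right)} = -2 + \frac{-185 + P}{273 + P}$ ($b{\left(P \right)} = -2 + \frac{P - 185}{P + 273} = -2 + \frac{-185 + P}{273 + P}$)
$\frac{1}{b{\left(C{\left(N \right)} \right)}} = \frac{1}{\frac{1}{273 + \left(-6 + 2 \left(-3\right)\right)} \left(-731 - \left(-6 + 2 \left(-3\right)\right)\right)} = \frac{1}{\frac{1}{273 - 12} \left(-731 - \left(-6 - 6\right)\right)} = \frac{1}{\frac{1}{273 - 12} \left(-731 - -12\right)} = \frac{1}{\frac{1}{261} \left(-731 + 12\right)} = \frac{1}{\frac{1}{261} \left(-719\right)} = \frac{1}{- \frac{719}{261}} = - \frac{261}{719}$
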